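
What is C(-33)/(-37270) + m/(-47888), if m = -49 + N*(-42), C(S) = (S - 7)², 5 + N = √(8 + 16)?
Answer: -8262127/178478576 + 21*√6/11972 ≈ -0.041995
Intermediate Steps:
N = -5 + 2*√6 (N = -5 + √(8 + 16) = -5 + √24 = -5 + 2*√6 ≈ -0.10102)
C(S) = (-7 + S)²
m = 161 - 84*√6 (m = -49 + (-5 + 2*√6)*(-42) = -49 + (210 - 84*√6) = 161 - 84*√6 ≈ -44.757)
C(-33)/(-37270) + m/(-47888) = (-7 - 33)²/(-37270) + (161 - 84*√6)/(-47888) = (-40)²*(-1/37270) + (161 - 84*√6)*(-1/47888) = 1600*(-1/37270) + (-161/47888 + 21*√6/11972) = -160/3727 + (-161/47888 + 21*√6/11972) = -8262127/178478576 + 21*√6/11972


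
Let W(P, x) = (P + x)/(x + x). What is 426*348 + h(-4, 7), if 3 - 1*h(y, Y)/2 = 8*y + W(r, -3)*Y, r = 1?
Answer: 444940/3 ≈ 1.4831e+5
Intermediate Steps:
W(P, x) = (P + x)/(2*x) (W(P, x) = (P + x)/((2*x)) = (P + x)*(1/(2*x)) = (P + x)/(2*x))
h(y, Y) = 6 - 16*y - 2*Y/3 (h(y, Y) = 6 - 2*(8*y + ((½)*(1 - 3)/(-3))*Y) = 6 - 2*(8*y + ((½)*(-⅓)*(-2))*Y) = 6 - 2*(8*y + Y/3) = 6 + (-16*y - 2*Y/3) = 6 - 16*y - 2*Y/3)
426*348 + h(-4, 7) = 426*348 + (6 - 16*(-4) - ⅔*7) = 148248 + (6 + 64 - 14/3) = 148248 + 196/3 = 444940/3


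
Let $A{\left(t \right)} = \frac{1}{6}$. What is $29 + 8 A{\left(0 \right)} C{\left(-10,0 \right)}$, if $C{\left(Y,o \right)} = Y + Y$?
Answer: $\frac{7}{3} \approx 2.3333$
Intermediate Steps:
$A{\left(t \right)} = \frac{1}{6}$
$C{\left(Y,o \right)} = 2 Y$
$29 + 8 A{\left(0 \right)} C{\left(-10,0 \right)} = 29 + 8 \cdot \frac{1}{6} \cdot 2 \left(-10\right) = 29 + \frac{4}{3} \left(-20\right) = 29 - \frac{80}{3} = \frac{7}{3}$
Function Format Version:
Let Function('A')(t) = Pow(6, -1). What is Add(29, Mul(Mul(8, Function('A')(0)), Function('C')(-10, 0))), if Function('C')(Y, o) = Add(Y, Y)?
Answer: Rational(7, 3) ≈ 2.3333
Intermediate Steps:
Function('A')(t) = Rational(1, 6)
Function('C')(Y, o) = Mul(2, Y)
Add(29, Mul(Mul(8, Function('A')(0)), Function('C')(-10, 0))) = Add(29, Mul(Mul(8, Rational(1, 6)), Mul(2, -10))) = Add(29, Mul(Rational(4, 3), -20)) = Add(29, Rational(-80, 3)) = Rational(7, 3)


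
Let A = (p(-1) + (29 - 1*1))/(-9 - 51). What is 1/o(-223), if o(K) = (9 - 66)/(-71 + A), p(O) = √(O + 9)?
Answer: 1072/855 + √2/1710 ≈ 1.2546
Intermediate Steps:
p(O) = √(9 + O)
A = -7/15 - √2/30 (A = (√(9 - 1) + (29 - 1*1))/(-9 - 51) = (√8 + (29 - 1))/(-60) = (2*√2 + 28)*(-1/60) = (28 + 2*√2)*(-1/60) = -7/15 - √2/30 ≈ -0.51381)
o(K) = -57/(-1072/15 - √2/30) (o(K) = (9 - 66)/(-71 + (-7/15 - √2/30)) = -57/(-1072/15 - √2/30))
1/o(-223) = 1/(1833120/2298367 - 855*√2/2298367)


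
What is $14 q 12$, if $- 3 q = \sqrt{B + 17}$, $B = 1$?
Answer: $- 168 \sqrt{2} \approx -237.59$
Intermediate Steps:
$q = - \sqrt{2}$ ($q = - \frac{\sqrt{1 + 17}}{3} = - \frac{\sqrt{18}}{3} = - \frac{3 \sqrt{2}}{3} = - \sqrt{2} \approx -1.4142$)
$14 q 12 = 14 \left(- \sqrt{2}\right) 12 = - 14 \sqrt{2} \cdot 12 = - 168 \sqrt{2}$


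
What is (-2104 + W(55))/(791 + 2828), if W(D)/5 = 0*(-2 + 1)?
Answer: -2104/3619 ≈ -0.58138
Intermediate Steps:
W(D) = 0 (W(D) = 5*(0*(-2 + 1)) = 5*(0*(-1)) = 5*0 = 0)
(-2104 + W(55))/(791 + 2828) = (-2104 + 0)/(791 + 2828) = -2104/3619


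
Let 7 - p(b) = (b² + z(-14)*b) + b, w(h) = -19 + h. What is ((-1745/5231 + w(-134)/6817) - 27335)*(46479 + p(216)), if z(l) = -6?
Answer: -52178936090190/2097631 ≈ -2.4875e+7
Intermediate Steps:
p(b) = 7 - b² + 5*b (p(b) = 7 - ((b² - 6*b) + b) = 7 - (b² - 5*b) = 7 + (-b² + 5*b) = 7 - b² + 5*b)
((-1745/5231 + w(-134)/6817) - 27335)*(46479 + p(216)) = ((-1745/5231 + (-19 - 134)/6817) - 27335)*(46479 + (7 - 1*216² + 5*216)) = ((-1745*1/5231 - 153*1/6817) - 27335)*(46479 + (7 - 1*46656 + 1080)) = ((-1745/5231 - 9/401) - 27335)*(46479 + (7 - 46656 + 1080)) = (-746824/2097631 - 27335)*(46479 - 45569) = -57339490209/2097631*910 = -52178936090190/2097631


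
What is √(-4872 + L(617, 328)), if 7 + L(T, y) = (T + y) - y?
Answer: I*√4262 ≈ 65.284*I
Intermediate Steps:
L(T, y) = -7 + T (L(T, y) = -7 + ((T + y) - y) = -7 + T)
√(-4872 + L(617, 328)) = √(-4872 + (-7 + 617)) = √(-4872 + 610) = √(-4262) = I*√4262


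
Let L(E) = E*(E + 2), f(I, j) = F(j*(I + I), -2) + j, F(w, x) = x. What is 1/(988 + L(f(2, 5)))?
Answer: 1/1003 ≈ 0.00099701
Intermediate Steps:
f(I, j) = -2 + j
L(E) = E*(2 + E)
1/(988 + L(f(2, 5))) = 1/(988 + (-2 + 5)*(2 + (-2 + 5))) = 1/(988 + 3*(2 + 3)) = 1/(988 + 3*5) = 1/(988 + 15) = 1/1003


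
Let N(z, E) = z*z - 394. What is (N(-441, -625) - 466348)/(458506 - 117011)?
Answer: -24751/31045 ≈ -0.79726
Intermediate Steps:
N(z, E) = -394 + z**2 (N(z, E) = z**2 - 394 = -394 + z**2)
(N(-441, -625) - 466348)/(458506 - 117011) = ((-394 + (-441)**2) - 466348)/(458506 - 117011) = ((-394 + 194481) - 466348)/341495 = (194087 - 466348)*(1/341495) = -272261*1/341495 = -24751/31045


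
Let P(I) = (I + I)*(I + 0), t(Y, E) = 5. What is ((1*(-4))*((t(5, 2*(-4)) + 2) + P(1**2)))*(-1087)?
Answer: 39132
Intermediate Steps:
P(I) = 2*I**2 (P(I) = (2*I)*I = 2*I**2)
((1*(-4))*((t(5, 2*(-4)) + 2) + P(1**2)))*(-1087) = ((1*(-4))*((5 + 2) + 2*(1**2)**2))*(-1087) = -4*(7 + 2*1**2)*(-1087) = -4*(7 + 2*1)*(-1087) = -4*(7 + 2)*(-1087) = -4*9*(-1087) = -36*(-1087) = 39132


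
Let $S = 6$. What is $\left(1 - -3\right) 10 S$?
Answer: $240$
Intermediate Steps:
$\left(1 - -3\right) 10 S = \left(1 - -3\right) 10 \cdot 6 = \left(1 + 3\right) 10 \cdot 6 = 4 \cdot 10 \cdot 6 = 40 \cdot 6 = 240$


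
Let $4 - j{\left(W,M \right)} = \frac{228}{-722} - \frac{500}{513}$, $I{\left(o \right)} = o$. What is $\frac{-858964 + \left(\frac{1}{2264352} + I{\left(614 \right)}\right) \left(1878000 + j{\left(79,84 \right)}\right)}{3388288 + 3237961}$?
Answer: $\frac{669226079685396421}{3848567085053712} \approx 173.89$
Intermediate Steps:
$j{\left(W,M \right)} = \frac{2714}{513}$ ($j{\left(W,M \right)} = 4 - \left(\frac{228}{-722} - \frac{500}{513}\right) = 4 - \left(228 \left(- \frac{1}{722}\right) - \frac{500}{513}\right) = 4 - \left(- \frac{6}{19} - \frac{500}{513}\right) = 4 - - \frac{662}{513} = 4 + \frac{662}{513} = \frac{2714}{513}$)
$\frac{-858964 + \left(\frac{1}{2264352} + I{\left(614 \right)}\right) \left(1878000 + j{\left(79,84 \right)}\right)}{3388288 + 3237961} = \frac{-858964 + \left(\frac{1}{2264352} + 614\right) \left(1878000 + \frac{2714}{513}\right)}{3388288 + 3237961} = \frac{-858964 + \left(\frac{1}{2264352} + 614\right) \frac{963416714}{513}}{6626249} = \left(-858964 + \frac{1390312129}{2264352} \cdot \frac{963416714}{513}\right) \frac{1}{6626249} = \left(-858964 + \frac{669724971377762053}{580806288}\right) \frac{1}{6626249} = \frac{669226079685396421}{580806288} \cdot \frac{1}{6626249} = \frac{669226079685396421}{3848567085053712}$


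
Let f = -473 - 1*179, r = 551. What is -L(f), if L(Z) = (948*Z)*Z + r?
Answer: -402999143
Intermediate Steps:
f = -652 (f = -473 - 179 = -652)
L(Z) = 551 + 948*Z² (L(Z) = (948*Z)*Z + 551 = 948*Z² + 551 = 551 + 948*Z²)
-L(f) = -(551 + 948*(-652)²) = -(551 + 948*425104) = -(551 + 402998592) = -1*402999143 = -402999143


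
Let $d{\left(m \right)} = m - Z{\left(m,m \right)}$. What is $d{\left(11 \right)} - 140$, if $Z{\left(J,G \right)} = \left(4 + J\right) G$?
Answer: $-294$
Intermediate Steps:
$Z{\left(J,G \right)} = G \left(4 + J\right)$
$d{\left(m \right)} = m - m \left(4 + m\right)$
$d{\left(11 \right)} - 140 = 11 \left(-3 - 11\right) - 140 = 11 \left(-14\right) - 140 = -154 - 140 = -294$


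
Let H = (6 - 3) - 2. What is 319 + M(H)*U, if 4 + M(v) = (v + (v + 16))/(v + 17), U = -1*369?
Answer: 1426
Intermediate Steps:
H = 1 (H = 3 - 2 = 1)
U = -369
M(v) = -4 + (16 + 2*v)/(17 + v) (M(v) = -4 + (v + (v + 16))/(v + 17) = -4 + (v + (16 + v))/(17 + v) = -4 + (16 + 2*v)/(17 + v))
319 + M(H)*U = 319 + (2*(-26 - 1*1)/(17 + 1))*(-369) = 319 + (2*(-26 - 1)/18)*(-369) = 319 + (2*(1/18)*(-27))*(-369) = 319 - 3*(-369) = 319 + 1107 = 1426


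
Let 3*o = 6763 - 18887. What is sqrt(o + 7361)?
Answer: sqrt(29877)/3 ≈ 57.617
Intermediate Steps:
o = -12124/3 (o = (6763 - 18887)/3 = (1/3)*(-12124) = -12124/3 ≈ -4041.3)
sqrt(o + 7361) = sqrt(-12124/3 + 7361) = sqrt(9959/3) = sqrt(29877)/3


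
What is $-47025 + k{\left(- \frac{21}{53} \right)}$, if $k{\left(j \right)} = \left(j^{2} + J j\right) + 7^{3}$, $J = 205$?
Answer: $- \frac{131357462}{2809} \approx -46763.0$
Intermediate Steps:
$k{\left(j \right)} = 343 + j^{2} + 205 j$ ($k{\left(j \right)} = \left(j^{2} + 205 j\right) + 7^{3} = \left(j^{2} + 205 j\right) + 343 = 343 + j^{2} + 205 j$)
$-47025 + k{\left(- \frac{21}{53} \right)} = -47025 + \left(343 + \left(- \frac{21}{53}\right)^{2} + 205 \left(- \frac{21}{53}\right)\right) = -47025 + \left(343 + \frac{441}{2809} - \frac{4305}{53}\right) = -47025 + \frac{735763}{2809} = - \frac{131357462}{2809}$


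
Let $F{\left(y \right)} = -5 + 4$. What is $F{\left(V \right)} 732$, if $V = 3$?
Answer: $-732$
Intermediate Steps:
$F{\left(y \right)} = -1$
$F{\left(V \right)} 732 = \left(-1\right) 732 = -732$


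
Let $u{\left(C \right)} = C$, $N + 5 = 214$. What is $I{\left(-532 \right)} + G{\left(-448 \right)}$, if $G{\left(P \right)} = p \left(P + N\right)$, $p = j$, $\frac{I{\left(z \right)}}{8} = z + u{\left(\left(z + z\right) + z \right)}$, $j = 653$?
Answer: $-173091$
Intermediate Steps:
$N = 209$ ($N = -5 + 214 = 209$)
$I{\left(z \right)} = 32 z$ ($I{\left(z \right)} = 8 \left(z + \left(\left(z + z\right) + z\right)\right) = 8 \left(z + \left(2 z + z\right)\right) = 8 \left(z + 3 z\right) = 8 \cdot 4 z = 32 z$)
$p = 653$
$G{\left(P \right)} = 136477 + 653 P$ ($G{\left(P \right)} = 653 \left(P + 209\right) = 653 \left(209 + P\right) = 136477 + 653 P$)
$I{\left(-532 \right)} + G{\left(-448 \right)} = 32 \left(-532\right) + \left(136477 + 653 \left(-448\right)\right) = -17024 + \left(136477 - 292544\right) = -17024 - 156067 = -173091$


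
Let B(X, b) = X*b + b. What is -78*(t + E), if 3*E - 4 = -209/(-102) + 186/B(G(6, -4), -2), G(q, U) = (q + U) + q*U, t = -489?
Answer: 13519441/357 ≈ 37870.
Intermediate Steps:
G(q, U) = U + q + U*q (G(q, U) = (U + q) + U*q = U + q + U*q)
B(X, b) = b + X*b
E = 7481/2142 (E = 4/3 + (-209/(-102) + 186/((-2*(1 + (-4 + 6 - 4*6)))))/3 = 4/3 + (-209*(-1/102) + 186/((-2*(1 + (-4 + 6 - 24)))))/3 = 4/3 + (209/102 + 186/((-2*(1 - 22))))/3 = 4/3 + (209/102 + 186/((-2*(-21))))/3 = 4/3 + (209/102 + 186/42)/3 = 4/3 + (209/102 + 186*(1/42))/3 = 4/3 + (209/102 + 31/7)/3 = 4/3 + (⅓)*(4625/714) = 4/3 + 4625/2142 = 7481/2142 ≈ 3.4925)
-78*(t + E) = -78*(-489 + 7481/2142) = -78*(-1039957/2142) = 13519441/357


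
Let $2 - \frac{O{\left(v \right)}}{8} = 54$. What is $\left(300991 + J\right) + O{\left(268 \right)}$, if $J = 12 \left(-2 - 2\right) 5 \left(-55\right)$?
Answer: $313775$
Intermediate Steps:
$J = 13200$ ($J = 12 \left(\left(-4\right) 5\right) \left(-55\right) = 12 \left(-20\right) \left(-55\right) = \left(-240\right) \left(-55\right) = 13200$)
$O{\left(v \right)} = -416$ ($O{\left(v \right)} = 16 - 432 = -416$)
$\left(300991 + J\right) + O{\left(268 \right)} = \left(300991 + 13200\right) - 416 = 314191 - 416 = 313775$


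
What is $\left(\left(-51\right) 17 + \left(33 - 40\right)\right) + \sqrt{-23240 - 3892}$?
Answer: $-874 + 2 i \sqrt{6783} \approx -874.0 + 164.72 i$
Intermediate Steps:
$\left(\left(-51\right) 17 + \left(33 - 40\right)\right) + \sqrt{-23240 - 3892} = \left(-867 - 7\right) + \sqrt{-27132} = -874 + 2 i \sqrt{6783}$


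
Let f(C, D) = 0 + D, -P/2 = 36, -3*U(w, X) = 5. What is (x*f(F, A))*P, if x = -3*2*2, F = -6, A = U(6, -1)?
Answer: -1440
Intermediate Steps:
U(w, X) = -5/3 (U(w, X) = -⅓*5 = -5/3)
A = -5/3 ≈ -1.6667
P = -72 (P = -2*36 = -72)
f(C, D) = D
x = -12 (x = -6*2 = -12)
(x*f(F, A))*P = -12*(-5/3)*(-72) = 20*(-72) = -1440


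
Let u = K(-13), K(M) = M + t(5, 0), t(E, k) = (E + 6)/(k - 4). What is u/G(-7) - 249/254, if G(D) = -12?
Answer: 675/2032 ≈ 0.33218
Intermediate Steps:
t(E, k) = (6 + E)/(-4 + k)
K(M) = -11/4 + M (K(M) = M + (6 + 5)/(-4 + 0) = M + 11/(-4) = M - ¼*11 = M - 11/4 = -11/4 + M)
u = -63/4 (u = -11/4 - 13 = -63/4 ≈ -15.750)
u/G(-7) - 249/254 = -63/4/(-12) - 249/254 = -63/4*(-1/12) - 249*1/254 = 21/16 - 249/254 = 675/2032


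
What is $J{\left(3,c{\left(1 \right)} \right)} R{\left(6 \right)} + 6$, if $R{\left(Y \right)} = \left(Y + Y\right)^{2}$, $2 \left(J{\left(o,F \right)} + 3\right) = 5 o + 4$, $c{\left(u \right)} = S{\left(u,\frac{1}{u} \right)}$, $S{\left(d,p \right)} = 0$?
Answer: $942$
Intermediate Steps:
$c{\left(u \right)} = 0$
$J{\left(o,F \right)} = -1 + \frac{5 o}{2}$ ($J{\left(o,F \right)} = -3 + \frac{5 o + 4}{2} = -3 + \frac{4 + 5 o}{2} = -3 + \left(2 + \frac{5 o}{2}\right) = -1 + \frac{5 o}{2}$)
$R{\left(Y \right)} = 4 Y^{2}$ ($R{\left(Y \right)} = \left(2 Y\right)^{2} = 4 Y^{2}$)
$J{\left(3,c{\left(1 \right)} \right)} R{\left(6 \right)} + 6 = \left(-1 + \frac{5}{2} \cdot 3\right) 4 \cdot 6^{2} + 6 = \left(-1 + \frac{15}{2}\right) 4 \cdot 36 + 6 = \frac{13}{2} \cdot 144 + 6 = 936 + 6 = 942$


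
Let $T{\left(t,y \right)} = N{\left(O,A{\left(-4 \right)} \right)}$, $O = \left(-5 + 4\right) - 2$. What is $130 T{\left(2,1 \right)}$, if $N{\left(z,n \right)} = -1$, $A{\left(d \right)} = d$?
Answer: $-130$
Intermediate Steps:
$O = -3$ ($O = -1 - 2 = -3$)
$T{\left(t,y \right)} = -1$
$130 T{\left(2,1 \right)} = 130 \left(-1\right) = -130$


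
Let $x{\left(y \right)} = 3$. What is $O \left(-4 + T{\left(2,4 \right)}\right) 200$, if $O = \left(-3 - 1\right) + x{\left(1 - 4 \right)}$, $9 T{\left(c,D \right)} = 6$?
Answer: $\frac{2000}{3} \approx 666.67$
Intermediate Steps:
$T{\left(c,D \right)} = \frac{2}{3}$ ($T{\left(c,D \right)} = \frac{1}{9} \cdot 6 = \frac{2}{3}$)
$O = -1$ ($O = \left(-3 - 1\right) + 3 = -4 + 3 = -1$)
$O \left(-4 + T{\left(2,4 \right)}\right) 200 = - (-4 + \frac{2}{3}) 200 = \left(-1\right) \left(- \frac{10}{3}\right) 200 = \frac{10}{3} \cdot 200 = \frac{2000}{3}$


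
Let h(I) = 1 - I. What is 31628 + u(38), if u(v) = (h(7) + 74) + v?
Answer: 31734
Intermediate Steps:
u(v) = 68 + v (u(v) = ((1 - 1*7) + 74) + v = ((1 - 7) + 74) + v = (-6 + 74) + v = 68 + v)
31628 + u(38) = 31628 + (68 + 38) = 31628 + 106 = 31734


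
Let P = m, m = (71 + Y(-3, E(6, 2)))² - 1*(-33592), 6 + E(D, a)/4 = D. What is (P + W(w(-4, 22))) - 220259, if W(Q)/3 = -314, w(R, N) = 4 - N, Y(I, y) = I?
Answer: -182985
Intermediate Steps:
E(D, a) = -24 + 4*D
W(Q) = -942 (W(Q) = 3*(-314) = -942)
m = 38216 (m = (71 - 3)² - 1*(-33592) = 68² + 33592 = 4624 + 33592 = 38216)
P = 38216
(P + W(w(-4, 22))) - 220259 = (38216 - 942) - 220259 = 37274 - 220259 = -182985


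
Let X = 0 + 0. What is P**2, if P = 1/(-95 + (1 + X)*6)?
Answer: 1/7921 ≈ 0.00012625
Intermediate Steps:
X = 0
P = -1/89 (P = 1/(-95 + (1 + 0)*6) = 1/(-95 + 1*6) = 1/(-95 + 6) = 1/(-89) = -1/89 ≈ -0.011236)
P**2 = (-1/89)**2 = 1/7921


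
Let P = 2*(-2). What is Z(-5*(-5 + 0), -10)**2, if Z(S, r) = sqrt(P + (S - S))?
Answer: -4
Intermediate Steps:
P = -4
Z(S, r) = 2*I (Z(S, r) = sqrt(-4 + (S - S)) = sqrt(-4 + 0) = sqrt(-4) = 2*I)
Z(-5*(-5 + 0), -10)**2 = (2*I)**2 = -4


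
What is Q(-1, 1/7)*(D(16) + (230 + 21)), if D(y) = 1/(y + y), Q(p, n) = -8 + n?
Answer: -441815/224 ≈ -1972.4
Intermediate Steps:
D(y) = 1/(2*y)
Q(-1, 1/7)*(D(16) + (230 + 21)) = (-8 + 1/7)*((½)/16 + (230 + 21)) = (-8 + ⅐)*((½)*(1/16) + 251) = -55*(1/32 + 251)/7 = -55/7*8033/32 = -441815/224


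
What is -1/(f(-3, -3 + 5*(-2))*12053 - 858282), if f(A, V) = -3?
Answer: 1/894441 ≈ 1.1180e-6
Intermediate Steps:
-1/(f(-3, -3 + 5*(-2))*12053 - 858282) = -1/(-3*12053 - 858282) = -1/(-36159 - 858282) = -1/(-894441) = -1*(-1/894441) = 1/894441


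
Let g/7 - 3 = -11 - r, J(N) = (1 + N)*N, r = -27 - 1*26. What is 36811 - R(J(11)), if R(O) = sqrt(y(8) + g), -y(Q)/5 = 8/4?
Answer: 36811 - sqrt(305) ≈ 36794.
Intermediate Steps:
r = -53 (r = -27 - 26 = -53)
y(Q) = -10 (y(Q) = -40/4 = -5*2 = -10)
J(N) = N*(1 + N)
g = 315 (g = 21 + 7*(-11 - 1*(-53)) = 21 + 7*(-11 + 53) = 21 + 7*42 = 21 + 294 = 315)
R(O) = sqrt(305) (R(O) = sqrt(-10 + 315) = sqrt(305))
36811 - R(J(11)) = 36811 - sqrt(305)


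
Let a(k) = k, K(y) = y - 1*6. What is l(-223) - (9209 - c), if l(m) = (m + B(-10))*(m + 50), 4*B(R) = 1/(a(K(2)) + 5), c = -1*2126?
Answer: 108803/4 ≈ 27201.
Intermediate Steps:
c = -2126
K(y) = -6 + y (K(y) = y - 6 = -6 + y)
B(R) = 1/4 (B(R) = 1/(4*((-6 + 2) + 5)) = 1/(4*(-4 + 5)) = (1/4)/1 = (1/4)*1 = 1/4)
l(m) = (50 + m)*(1/4 + m) (l(m) = (m + 1/4)*(m + 50) = (1/4 + m)*(50 + m) = (50 + m)*(1/4 + m))
l(-223) - (9209 - c) = (25/2 + (-223)**2 + (201/4)*(-223)) - (9209 - 1*(-2126)) = (25/2 + 49729 - 44823/4) - (9209 + 2126) = 154143/4 - 1*11335 = 154143/4 - 11335 = 108803/4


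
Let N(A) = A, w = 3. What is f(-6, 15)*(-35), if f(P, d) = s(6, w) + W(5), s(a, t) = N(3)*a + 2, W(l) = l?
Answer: -875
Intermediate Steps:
s(a, t) = 2 + 3*a (s(a, t) = 3*a + 2 = 2 + 3*a)
f(P, d) = 25 (f(P, d) = (2 + 3*6) + 5 = (2 + 18) + 5 = 20 + 5 = 25)
f(-6, 15)*(-35) = 25*(-35) = -875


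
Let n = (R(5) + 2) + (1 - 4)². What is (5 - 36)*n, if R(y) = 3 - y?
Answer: -279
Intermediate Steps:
n = 9 (n = ((3 - 1*5) + 2) + (1 - 4)² = ((3 - 5) + 2) + (-3)² = (-2 + 2) + 9 = 0 + 9 = 9)
(5 - 36)*n = (5 - 36)*9 = -31*9 = -279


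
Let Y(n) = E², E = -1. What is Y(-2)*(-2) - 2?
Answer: -4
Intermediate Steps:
Y(n) = 1 (Y(n) = (-1)² = 1)
Y(-2)*(-2) - 2 = 1*(-2) - 2 = -2 - 2 = -4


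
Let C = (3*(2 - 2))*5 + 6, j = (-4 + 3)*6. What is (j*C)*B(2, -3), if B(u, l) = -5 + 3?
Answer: 72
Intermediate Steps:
B(u, l) = -2
j = -6 (j = -1*6 = -6)
C = 6 (C = (3*0)*5 + 6 = 0*5 + 6 = 0 + 6 = 6)
(j*C)*B(2, -3) = -6*6*(-2) = -36*(-2) = 72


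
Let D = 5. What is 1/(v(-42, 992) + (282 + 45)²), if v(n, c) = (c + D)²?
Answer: 1/1100938 ≈ 9.0832e-7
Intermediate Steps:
v(n, c) = (5 + c)² (v(n, c) = (c + 5)² = (5 + c)²)
1/(v(-42, 992) + (282 + 45)²) = 1/((5 + 992)² + (282 + 45)²) = 1/(997² + 327²) = 1/(994009 + 106929) = 1/1100938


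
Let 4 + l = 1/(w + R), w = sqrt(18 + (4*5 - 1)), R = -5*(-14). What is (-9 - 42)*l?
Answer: 329494/1621 + 17*sqrt(37)/1621 ≈ 203.33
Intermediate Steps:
R = 70
w = sqrt(37) (w = sqrt(18 + (20 - 1)) = sqrt(18 + 19) = sqrt(37) ≈ 6.0828)
l = -4 + 1/(70 + sqrt(37)) (l = -4 + 1/(sqrt(37) + 70) = -4 + 1/(70 + sqrt(37)) ≈ -3.9869)
(-9 - 42)*l = (-9 - 42)*(-19382/4863 - sqrt(37)/4863) = -51*(-19382/4863 - sqrt(37)/4863) = 329494/1621 + 17*sqrt(37)/1621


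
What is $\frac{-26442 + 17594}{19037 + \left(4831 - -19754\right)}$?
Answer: $- \frac{4424}{21811} \approx -0.20283$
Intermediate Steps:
$\frac{-26442 + 17594}{19037 + \left(4831 - -19754\right)} = - \frac{8848}{19037 + \left(4831 + 19754\right)} = - \frac{8848}{19037 + 24585} = - \frac{8848}{43622} = \left(-8848\right) \frac{1}{43622} = - \frac{4424}{21811}$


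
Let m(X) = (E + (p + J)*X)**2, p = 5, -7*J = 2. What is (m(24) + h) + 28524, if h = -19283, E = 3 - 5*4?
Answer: 905738/49 ≈ 18484.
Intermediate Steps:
J = -2/7 (J = -1/7*2 = -2/7 ≈ -0.28571)
E = -17 (E = 3 - 20 = -17)
m(X) = (-17 + 33*X/7)**2 (m(X) = (-17 + (5 - 2/7)*X)**2 = (-17 + 33*X/7)**2)
(m(24) + h) + 28524 = ((119 - 33*24)**2/49 - 19283) + 28524 = ((119 - 792)**2/49 - 19283) + 28524 = ((1/49)*(-673)**2 - 19283) + 28524 = ((1/49)*452929 - 19283) + 28524 = (452929/49 - 19283) + 28524 = -491938/49 + 28524 = 905738/49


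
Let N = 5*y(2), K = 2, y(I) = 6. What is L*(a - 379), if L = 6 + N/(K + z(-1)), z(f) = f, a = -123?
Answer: -18072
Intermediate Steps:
N = 30 (N = 5*6 = 30)
L = 36 (L = 6 + 30/(2 - 1) = 6 + 30/1 = 6 + 1*30 = 6 + 30 = 36)
L*(a - 379) = 36*(-123 - 379) = 36*(-502) = -18072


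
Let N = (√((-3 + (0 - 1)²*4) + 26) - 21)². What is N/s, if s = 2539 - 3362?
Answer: -468/823 + 126*√3/823 ≈ -0.30348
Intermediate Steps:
s = -823
N = (-21 + 3*√3)² (N = (√((-3 + (-1)²*4) + 26) - 21)² = (√((-3 + 1*4) + 26) - 21)² = (√((-3 + 4) + 26) - 21)² = (√(1 + 26) - 21)² = (√27 - 21)² = (3*√3 - 21)² = (-21 + 3*√3)² ≈ 249.76)
N/s = (468 - 126*√3)/(-823) = (468 - 126*√3)*(-1/823) = -468/823 + 126*√3/823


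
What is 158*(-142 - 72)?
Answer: -33812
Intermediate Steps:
158*(-142 - 72) = 158*(-214) = -33812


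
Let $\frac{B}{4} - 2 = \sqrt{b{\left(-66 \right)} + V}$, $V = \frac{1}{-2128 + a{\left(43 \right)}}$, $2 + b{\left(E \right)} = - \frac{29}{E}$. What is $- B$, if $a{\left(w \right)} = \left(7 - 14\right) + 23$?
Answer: $-8 - \frac{i \sqrt{12089}}{22} \approx -8.0 - 4.9977 i$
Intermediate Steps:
$b{\left(E \right)} = -2 - \frac{29}{E}$
$a{\left(w \right)} = 16$ ($a{\left(w \right)} = -7 + 23 = 16$)
$V = - \frac{1}{2112}$ ($V = \frac{1}{-2128 + 16} = \frac{1}{-2112} = - \frac{1}{2112} \approx -0.00047348$)
$B = 8 + \frac{i \sqrt{12089}}{22}$ ($B = 8 + 4 \sqrt{\left(-2 - \frac{29}{-66}\right) - \frac{1}{2112}} = 8 + 4 \sqrt{\left(-2 - - \frac{29}{66}\right) - \frac{1}{2112}} = 8 + 4 \sqrt{\left(-2 + \frac{29}{66}\right) - \frac{1}{2112}} = 8 + 4 \sqrt{- \frac{103}{66} - \frac{1}{2112}} = 8 + 4 \sqrt{- \frac{1099}{704}} = 8 + 4 \frac{i \sqrt{12089}}{88} = 8 + \frac{i \sqrt{12089}}{22} \approx 8.0 + 4.9977 i$)
$- B = - (8 + \frac{i \sqrt{12089}}{22}) = -8 - \frac{i \sqrt{12089}}{22}$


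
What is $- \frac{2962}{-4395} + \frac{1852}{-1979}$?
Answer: $- \frac{2277742}{8697705} \approx -0.26188$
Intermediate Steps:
$- \frac{2962}{-4395} + \frac{1852}{-1979} = \left(-2962\right) \left(- \frac{1}{4395}\right) + 1852 \left(- \frac{1}{1979}\right) = \frac{2962}{4395} - \frac{1852}{1979} = - \frac{2277742}{8697705}$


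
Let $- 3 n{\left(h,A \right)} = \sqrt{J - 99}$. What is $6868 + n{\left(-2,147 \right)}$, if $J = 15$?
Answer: $6868 - \frac{2 i \sqrt{21}}{3} \approx 6868.0 - 3.055 i$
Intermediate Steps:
$n{\left(h,A \right)} = - \frac{2 i \sqrt{21}}{3}$ ($n{\left(h,A \right)} = - \frac{\sqrt{15 - 99}}{3} = - \frac{\sqrt{-84}}{3} = - \frac{2 i \sqrt{21}}{3}$)
$6868 + n{\left(-2,147 \right)} = 6868 - \frac{2 i \sqrt{21}}{3}$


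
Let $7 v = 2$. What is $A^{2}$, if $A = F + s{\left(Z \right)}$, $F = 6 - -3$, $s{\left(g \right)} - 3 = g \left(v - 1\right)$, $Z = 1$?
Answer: $\frac{6241}{49} \approx 127.37$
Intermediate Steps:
$v = \frac{2}{7}$ ($v = \frac{1}{7} \cdot 2 = \frac{2}{7} \approx 0.28571$)
$s{\left(g \right)} = 3 - \frac{5 g}{7}$ ($s{\left(g \right)} = 3 + g \left(\frac{2}{7} - 1\right) = 3 + g \left(- \frac{5}{7}\right) = 3 - \frac{5 g}{7}$)
$F = 9$ ($F = 6 + 3 = 9$)
$A = \frac{79}{7}$ ($A = 9 + \left(3 - \frac{5}{7}\right) = 9 + \frac{16}{7} = \frac{79}{7} \approx 11.286$)
$A^{2} = \left(\frac{79}{7}\right)^{2} = \frac{6241}{49}$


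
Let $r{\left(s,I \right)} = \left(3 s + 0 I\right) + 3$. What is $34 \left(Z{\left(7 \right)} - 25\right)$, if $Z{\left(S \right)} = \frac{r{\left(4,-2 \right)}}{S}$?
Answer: $- \frac{5440}{7} \approx -777.14$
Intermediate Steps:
$r{\left(s,I \right)} = 3 + 3 s$ ($r{\left(s,I \right)} = \left(3 s + 0\right) + 3 = 3 s + 3 = 3 + 3 s$)
$Z{\left(S \right)} = \frac{15}{S}$ ($Z{\left(S \right)} = \frac{3 + 3 \cdot 4}{S} = \frac{3 + 12}{S} = \frac{15}{S}$)
$34 \left(Z{\left(7 \right)} - 25\right) = 34 \left(\frac{15}{7} - 25\right) = 34 \left(- \frac{160}{7}\right) = - \frac{5440}{7}$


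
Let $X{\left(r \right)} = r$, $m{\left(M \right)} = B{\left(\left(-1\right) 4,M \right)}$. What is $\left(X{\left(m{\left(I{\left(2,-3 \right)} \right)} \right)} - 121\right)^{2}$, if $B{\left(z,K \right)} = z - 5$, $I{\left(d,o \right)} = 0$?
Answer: $16900$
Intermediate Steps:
$B{\left(z,K \right)} = -5 + z$ ($B{\left(z,K \right)} = z - 5 = -5 + z$)
$m{\left(M \right)} = -9$ ($m{\left(M \right)} = -5 - 4 = -9$)
$\left(X{\left(m{\left(I{\left(2,-3 \right)} \right)} \right)} - 121\right)^{2} = \left(-9 - 121\right)^{2} = \left(-130\right)^{2} = 16900$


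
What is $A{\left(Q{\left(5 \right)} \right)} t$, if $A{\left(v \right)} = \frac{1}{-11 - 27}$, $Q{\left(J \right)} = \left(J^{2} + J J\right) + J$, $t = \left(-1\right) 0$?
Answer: $0$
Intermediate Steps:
$t = 0$
$Q{\left(J \right)} = J + 2 J^{2}$ ($Q{\left(J \right)} = \left(J^{2} + J^{2}\right) + J = 2 J^{2} + J = J + 2 J^{2}$)
$A{\left(v \right)} = - \frac{1}{38}$ ($A{\left(v \right)} = \frac{1}{-38} = - \frac{1}{38}$)
$A{\left(Q{\left(5 \right)} \right)} t = \left(- \frac{1}{38}\right) 0 = 0$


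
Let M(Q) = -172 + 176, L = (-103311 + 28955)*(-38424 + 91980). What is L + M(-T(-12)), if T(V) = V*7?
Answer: -3982209932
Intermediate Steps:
L = -3982209936 (L = -74356*53556 = -3982209936)
T(V) = 7*V
M(Q) = 4
L + M(-T(-12)) = -3982209936 + 4 = -3982209932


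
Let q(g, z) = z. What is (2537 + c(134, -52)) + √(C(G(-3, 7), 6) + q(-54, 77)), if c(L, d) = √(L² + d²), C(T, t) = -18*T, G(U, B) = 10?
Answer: 2537 + 2*√5165 + I*√103 ≈ 2680.7 + 10.149*I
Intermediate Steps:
(2537 + c(134, -52)) + √(C(G(-3, 7), 6) + q(-54, 77)) = (2537 + √(134² + (-52)²)) + √(-18*10 + 77) = (2537 + √(17956 + 2704)) + √(-180 + 77) = (2537 + √20660) + √(-103) = (2537 + 2*√5165) + I*√103 = 2537 + 2*√5165 + I*√103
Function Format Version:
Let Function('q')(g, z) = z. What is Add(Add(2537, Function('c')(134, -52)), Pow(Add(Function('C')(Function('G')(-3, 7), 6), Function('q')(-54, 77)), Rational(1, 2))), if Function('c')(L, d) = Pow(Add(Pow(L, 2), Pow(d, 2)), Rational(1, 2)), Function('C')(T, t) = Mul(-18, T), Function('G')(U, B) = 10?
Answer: Add(2537, Mul(2, Pow(5165, Rational(1, 2))), Mul(I, Pow(103, Rational(1, 2)))) ≈ Add(2680.7, Mul(10.149, I))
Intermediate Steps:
Add(Add(2537, Function('c')(134, -52)), Pow(Add(Function('C')(Function('G')(-3, 7), 6), Function('q')(-54, 77)), Rational(1, 2))) = Add(Add(2537, Pow(Add(Pow(134, 2), Pow(-52, 2)), Rational(1, 2))), Pow(Add(Mul(-18, 10), 77), Rational(1, 2))) = Add(Add(2537, Pow(Add(17956, 2704), Rational(1, 2))), Pow(Add(-180, 77), Rational(1, 2))) = Add(Add(2537, Pow(20660, Rational(1, 2))), Pow(-103, Rational(1, 2))) = Add(Add(2537, Mul(2, Pow(5165, Rational(1, 2)))), Mul(I, Pow(103, Rational(1, 2)))) = Add(2537, Mul(2, Pow(5165, Rational(1, 2))), Mul(I, Pow(103, Rational(1, 2))))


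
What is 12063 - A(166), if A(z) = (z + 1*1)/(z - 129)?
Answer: 446164/37 ≈ 12058.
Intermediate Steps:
A(z) = (1 + z)/(-129 + z) (A(z) = (z + 1)/(-129 + z) = (1 + z)/(-129 + z))
12063 - A(166) = 12063 - (1 + 166)/(-129 + 166) = 12063 - 167/37 = 446164/37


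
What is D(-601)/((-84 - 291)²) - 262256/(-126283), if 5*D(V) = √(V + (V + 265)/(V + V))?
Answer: 262256/126283 + I*√216980833/422578125 ≈ 2.0767 + 3.4858e-5*I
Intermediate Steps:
D(V) = √(V + (265 + V)/(2*V))/5 (D(V) = √(V + (V + 265)/(V + V))/5 = √(V + (265 + V)/((2*V)))/5 = √(V + (265 + V)*(1/(2*V)))/5 = √(V + (265 + V)/(2*V))/5)
D(-601)/((-84 - 291)²) - 262256/(-126283) = (√(2 + 4*(-601) + 530/(-601))/10)/((-84 - 291)²) - 262256/(-126283) = (√(2 - 2404 + 530*(-1/601))/10)/((-375)²) - 262256*(-1/126283) = (√(2 - 2404 - 530/601)/10)/140625 + 262256/126283 = (√(-1444132/601)/10)*(1/140625) + 262256/126283 = ((2*I*√216980833/601)/10)*(1/140625) + 262256/126283 = (I*√216980833/3005)*(1/140625) + 262256/126283 = I*√216980833/422578125 + 262256/126283 = 262256/126283 + I*√216980833/422578125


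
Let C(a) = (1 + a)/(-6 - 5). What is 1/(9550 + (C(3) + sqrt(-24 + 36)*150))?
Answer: 577753/5500996058 - 9075*sqrt(3)/2750498029 ≈ 9.9312e-5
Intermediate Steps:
C(a) = -1/11 - a/11 (C(a) = (1 + a)/(-11) = (1 + a)*(-1/11) = -1/11 - a/11)
1/(9550 + (C(3) + sqrt(-24 + 36)*150)) = 1/(9550 + ((-1/11 - 1/11*3) + sqrt(-24 + 36)*150)) = 1/(9550 + ((-1/11 - 3/11) + sqrt(12)*150)) = 1/(9550 + (-4/11 + (2*sqrt(3))*150)) = 1/(9550 + (-4/11 + 300*sqrt(3))) = 1/(105046/11 + 300*sqrt(3))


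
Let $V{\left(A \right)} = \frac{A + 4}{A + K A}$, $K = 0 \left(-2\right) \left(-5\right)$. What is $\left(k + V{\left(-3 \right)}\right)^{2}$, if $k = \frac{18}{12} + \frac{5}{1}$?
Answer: $\frac{1369}{36} \approx 38.028$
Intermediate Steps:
$K = 0$ ($K = 0 \left(-5\right) = 0$)
$V{\left(A \right)} = \frac{4 + A}{A}$ ($V{\left(A \right)} = \frac{A + 4}{A + 0 A} = \frac{4 + A}{A + 0} = \frac{4 + A}{A}$)
$k = \frac{13}{2}$ ($k = 18 \cdot \frac{1}{12} + 5 \cdot 1 = \frac{3}{2} + 5 = \frac{13}{2} \approx 6.5$)
$\left(k + V{\left(-3 \right)}\right)^{2} = \left(\frac{13}{2} + \frac{4 - 3}{-3}\right)^{2} = \left(\frac{13}{2} - \frac{1}{3}\right)^{2} = \left(\frac{37}{6}\right)^{2} = \frac{1369}{36}$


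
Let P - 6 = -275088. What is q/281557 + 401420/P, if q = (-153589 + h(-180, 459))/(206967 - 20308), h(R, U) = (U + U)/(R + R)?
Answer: -210967297857202171/144569752394661660 ≈ -1.4593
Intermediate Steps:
h(R, U) = U/R (h(R, U) = (2*U)/((2*R)) = (2*U)*(1/(2*R)) = U/R)
P = -275082 (P = 6 - 275088 = -275082)
q = -3071831/3733180 (q = (-153589 + 459/(-180))/(206967 - 20308) = (-153589 + 459*(-1/180))/186659 = (-153589 - 51/20)*(1/186659) = -3071831/20*1/186659 = -3071831/3733180 ≈ -0.82285)
q/281557 + 401420/P = -3071831/3733180/281557 + 401420/(-275082) = -3071831/3733180*1/281557 + 401420*(-1/275082) = -3071831/1051102961260 - 200710/137541 = -210967297857202171/144569752394661660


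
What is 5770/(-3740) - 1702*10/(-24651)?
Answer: -714377/838134 ≈ -0.85234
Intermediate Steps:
5770/(-3740) - 1702*10/(-24651) = 5770*(-1/3740) - 17020*(-1/24651) = -577/374 + 17020/24651 = -714377/838134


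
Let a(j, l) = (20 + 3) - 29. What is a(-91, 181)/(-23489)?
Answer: 6/23489 ≈ 0.00025544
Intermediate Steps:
a(j, l) = -6 (a(j, l) = 23 - 29 = -6)
a(-91, 181)/(-23489) = -6/(-23489) = -6*(-1/23489) = 6/23489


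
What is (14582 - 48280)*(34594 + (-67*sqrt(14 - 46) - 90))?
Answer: -1162715792 + 9031064*I*sqrt(2) ≈ -1.1627e+9 + 1.2772e+7*I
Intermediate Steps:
(14582 - 48280)*(34594 + (-67*sqrt(14 - 46) - 90)) = -33698*(34594 + (-268*I*sqrt(2) - 90)) = -33698*(34594 + (-90 - 268*I*sqrt(2))) = -33698*(34504 - 268*I*sqrt(2)) = -1162715792 + 9031064*I*sqrt(2)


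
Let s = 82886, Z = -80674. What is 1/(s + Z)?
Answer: 1/2212 ≈ 0.00045208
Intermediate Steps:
1/(s + Z) = 1/(82886 - 80674) = 1/2212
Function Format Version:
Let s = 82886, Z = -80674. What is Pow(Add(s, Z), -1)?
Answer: Rational(1, 2212) ≈ 0.00045208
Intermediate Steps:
Pow(Add(s, Z), -1) = Pow(Add(82886, -80674), -1) = Pow(2212, -1) = Rational(1, 2212)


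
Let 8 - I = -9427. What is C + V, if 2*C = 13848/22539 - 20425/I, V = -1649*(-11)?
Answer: 514292350405/28354062 ≈ 18138.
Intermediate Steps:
I = 9435 (I = 8 - 1*(-9427) = 8 + 9427 = 9435)
V = 18139
C = -21980213/28354062 (C = (13848/22539 - 20425/9435)/2 = (13848*(1/22539) - 20425*1/9435)/2 = (4616/7513 - 4085/1887)/2 = (½)*(-21980213/14177031) = -21980213/28354062 ≈ -0.77520)
C + V = -21980213/28354062 + 18139 = 514292350405/28354062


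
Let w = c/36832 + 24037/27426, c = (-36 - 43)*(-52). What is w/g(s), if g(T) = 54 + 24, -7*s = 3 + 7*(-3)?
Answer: 9596123/757615824 ≈ 0.012666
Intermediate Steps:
s = 18/7 (s = -(3 + 7*(-3))/7 = -(3 - 21)/7 = -1/7*(-18) = 18/7 ≈ 2.5714)
g(T) = 78
c = 4108 (c = -79*(-52) = 4108)
w = 124749599/126269304 (w = 4108/36832 + 24037/27426 = 4108*(1/36832) + 24037*(1/27426) = 1027/9208 + 24037/27426 = 124749599/126269304 ≈ 0.98796)
w/g(s) = (124749599/126269304)/78 = (124749599/126269304)*(1/78) = 9596123/757615824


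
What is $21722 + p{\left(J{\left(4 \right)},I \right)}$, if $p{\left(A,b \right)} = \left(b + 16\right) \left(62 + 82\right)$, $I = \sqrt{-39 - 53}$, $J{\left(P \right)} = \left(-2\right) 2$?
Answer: $24026 + 288 i \sqrt{23} \approx 24026.0 + 1381.2 i$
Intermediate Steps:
$J{\left(P \right)} = -4$
$I = 2 i \sqrt{23}$ ($I = \sqrt{-92} = 2 i \sqrt{23} \approx 9.5917 i$)
$p{\left(A,b \right)} = 2304 + 144 b$ ($p{\left(A,b \right)} = \left(16 + b\right) 144 = 2304 + 144 b$)
$21722 + p{\left(J{\left(4 \right)},I \right)} = 21722 + \left(2304 + 144 \cdot 2 i \sqrt{23}\right) = 21722 + \left(2304 + 288 i \sqrt{23}\right) = 24026 + 288 i \sqrt{23}$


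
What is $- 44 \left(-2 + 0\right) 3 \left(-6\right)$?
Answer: $-1584$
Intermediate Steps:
$- 44 \left(-2 + 0\right) 3 \left(-6\right) = - 44 \left(\left(-2\right) 3\right) \left(-6\right) = \left(-44\right) \left(-6\right) \left(-6\right) = 264 \left(-6\right) = -1584$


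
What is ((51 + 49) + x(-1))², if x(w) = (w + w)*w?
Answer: 10404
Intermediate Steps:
x(w) = 2*w² (x(w) = (2*w)*w = 2*w²)
((51 + 49) + x(-1))² = ((51 + 49) + 2*(-1)²)² = (100 + 2*1)² = (100 + 2)² = 102² = 10404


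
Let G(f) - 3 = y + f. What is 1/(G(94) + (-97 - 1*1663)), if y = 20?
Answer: -1/1643 ≈ -0.00060864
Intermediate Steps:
G(f) = 23 + f (G(f) = 3 + (20 + f) = 23 + f)
1/(G(94) + (-97 - 1*1663)) = 1/((23 + 94) + (-97 - 1*1663)) = 1/(117 + (-97 - 1663)) = 1/(117 - 1760) = 1/(-1643) = -1/1643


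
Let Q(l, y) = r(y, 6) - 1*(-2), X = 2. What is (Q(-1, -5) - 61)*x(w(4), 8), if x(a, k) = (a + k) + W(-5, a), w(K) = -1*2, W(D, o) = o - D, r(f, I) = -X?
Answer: -549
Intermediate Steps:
r(f, I) = -2 (r(f, I) = -1*2 = -2)
Q(l, y) = 0 (Q(l, y) = -2 - 1*(-2) = -2 + 2 = 0)
w(K) = -2
x(a, k) = 5 + k + 2*a (x(a, k) = (a + k) + (a - 1*(-5)) = (a + k) + (a + 5) = (a + k) + (5 + a) = 5 + k + 2*a)
(Q(-1, -5) - 61)*x(w(4), 8) = (0 - 61)*(5 + 8 + 2*(-2)) = -61*(5 + 8 - 4) = -61*9 = -549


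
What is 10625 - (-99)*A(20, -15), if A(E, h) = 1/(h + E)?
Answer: 53224/5 ≈ 10645.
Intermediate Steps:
A(E, h) = 1/(E + h)
10625 - (-99)*A(20, -15) = 10625 - (-99)/(20 - 15) = 10625 - (-99)/5 = 10625 - 1*(-99/5) = 10625 + 99/5 = 53224/5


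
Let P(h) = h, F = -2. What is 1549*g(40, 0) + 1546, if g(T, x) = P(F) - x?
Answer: -1552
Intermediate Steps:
g(T, x) = -2 - x
1549*g(40, 0) + 1546 = 1549*(-2 - 1*0) + 1546 = 1549*(-2 + 0) + 1546 = 1549*(-2) + 1546 = -3098 + 1546 = -1552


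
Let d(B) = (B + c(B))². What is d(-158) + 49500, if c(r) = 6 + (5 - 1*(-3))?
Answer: 70236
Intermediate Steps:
c(r) = 14 (c(r) = 6 + (5 + 3) = 6 + 8 = 14)
d(B) = (14 + B)² (d(B) = (B + 14)² = (14 + B)²)
d(-158) + 49500 = (14 - 158)² + 49500 = (-144)² + 49500 = 20736 + 49500 = 70236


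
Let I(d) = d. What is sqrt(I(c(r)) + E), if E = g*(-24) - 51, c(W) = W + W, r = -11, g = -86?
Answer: sqrt(1991) ≈ 44.621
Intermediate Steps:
c(W) = 2*W
E = 2013 (E = -86*(-24) - 51 = 2064 - 51 = 2013)
sqrt(I(c(r)) + E) = sqrt(2*(-11) + 2013) = sqrt(-22 + 2013) = sqrt(1991)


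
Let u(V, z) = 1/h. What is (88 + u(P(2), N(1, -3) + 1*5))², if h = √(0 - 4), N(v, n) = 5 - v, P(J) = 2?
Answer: (176 - I)²/4 ≈ 7743.8 - 88.0*I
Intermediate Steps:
h = 2*I (h = √(-4) = 2*I ≈ 2.0*I)
u(V, z) = -I/2 (u(V, z) = 1/(2*I) = -I/2)
(88 + u(P(2), N(1, -3) + 1*5))² = (88 - I/2)²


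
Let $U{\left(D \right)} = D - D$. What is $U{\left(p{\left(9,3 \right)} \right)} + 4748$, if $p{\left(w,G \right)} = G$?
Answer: $4748$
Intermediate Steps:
$U{\left(D \right)} = 0$
$U{\left(p{\left(9,3 \right)} \right)} + 4748 = 0 + 4748 = 4748$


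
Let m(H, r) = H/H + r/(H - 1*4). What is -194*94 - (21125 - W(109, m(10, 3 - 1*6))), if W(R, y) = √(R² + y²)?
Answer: -39361 + 5*√1901/2 ≈ -39252.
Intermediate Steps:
m(H, r) = 1 + r/(-4 + H) (m(H, r) = 1 + r/(H - 4) = 1 + r/(-4 + H))
-194*94 - (21125 - W(109, m(10, 3 - 1*6))) = -194*94 - (21125 - √(109² + ((-4 + 10 + (3 - 1*6))/(-4 + 10))²)) = -18236 - (21125 - √(11881 + ((-4 + 10 + (3 - 6))/6)²)) = -18236 - (21125 - √(11881 + ((-4 + 10 - 3)/6)²)) = -18236 - (21125 - √(11881 + ((⅙)*3)²)) = -18236 - (21125 - √(11881 + (½)²)) = -18236 - (21125 - √(11881 + ¼)) = -18236 - (21125 - √(47525/4)) = -18236 - (21125 - 5*√1901/2) = -18236 + (-21125 + 5*√1901/2) = -39361 + 5*√1901/2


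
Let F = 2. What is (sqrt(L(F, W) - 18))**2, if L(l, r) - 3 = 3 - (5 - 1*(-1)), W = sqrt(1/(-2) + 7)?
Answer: -18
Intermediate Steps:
W = sqrt(26)/2 (W = sqrt(-1/2 + 7) = sqrt(13/2) = sqrt(26)/2 ≈ 2.5495)
L(l, r) = 0 (L(l, r) = 3 + (3 - (5 - 1*(-1))) = 3 + (3 - (5 + 1)) = 3 + (3 - 1*6) = 3 + (3 - 6) = 3 - 3 = 0)
(sqrt(L(F, W) - 18))**2 = (sqrt(0 - 18))**2 = (sqrt(-18))**2 = (3*I*sqrt(2))**2 = -18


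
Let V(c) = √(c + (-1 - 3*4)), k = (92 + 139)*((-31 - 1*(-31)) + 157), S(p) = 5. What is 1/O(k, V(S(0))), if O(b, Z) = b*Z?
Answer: -I*√2/145068 ≈ -9.7486e-6*I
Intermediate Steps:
k = 36267 (k = 231*((-31 + 31) + 157) = 231*(0 + 157) = 231*157 = 36267)
V(c) = √(-13 + c) (V(c) = √(c + (-1 - 12)) = √(c - 13) = √(-13 + c))
O(b, Z) = Z*b
1/O(k, V(S(0))) = 1/(√(-13 + 5)*36267) = 1/(√(-8)*36267) = 1/((2*I*√2)*36267) = 1/(72534*I*√2) = -I*√2/145068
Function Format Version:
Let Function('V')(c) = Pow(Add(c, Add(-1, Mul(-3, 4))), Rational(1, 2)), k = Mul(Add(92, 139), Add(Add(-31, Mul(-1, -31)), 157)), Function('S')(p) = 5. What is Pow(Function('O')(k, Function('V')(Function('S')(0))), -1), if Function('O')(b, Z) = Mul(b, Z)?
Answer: Mul(Rational(-1, 145068), I, Pow(2, Rational(1, 2))) ≈ Mul(-9.7486e-6, I)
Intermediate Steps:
k = 36267 (k = Mul(231, Add(Add(-31, 31), 157)) = Mul(231, Add(0, 157)) = Mul(231, 157) = 36267)
Function('V')(c) = Pow(Add(-13, c), Rational(1, 2)) (Function('V')(c) = Pow(Add(c, Add(-1, -12)), Rational(1, 2)) = Pow(Add(c, -13), Rational(1, 2)) = Pow(Add(-13, c), Rational(1, 2)))
Function('O')(b, Z) = Mul(Z, b)
Pow(Function('O')(k, Function('V')(Function('S')(0))), -1) = Pow(Mul(Pow(Add(-13, 5), Rational(1, 2)), 36267), -1) = Pow(Mul(Pow(-8, Rational(1, 2)), 36267), -1) = Pow(Mul(Mul(2, I, Pow(2, Rational(1, 2))), 36267), -1) = Pow(Mul(72534, I, Pow(2, Rational(1, 2))), -1) = Mul(Rational(-1, 145068), I, Pow(2, Rational(1, 2)))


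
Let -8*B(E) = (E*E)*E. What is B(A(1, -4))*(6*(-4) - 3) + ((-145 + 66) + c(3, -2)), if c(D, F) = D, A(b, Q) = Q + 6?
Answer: -49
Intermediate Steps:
A(b, Q) = 6 + Q
B(E) = -E³/8 (B(E) = -E*E*E/8 = -E²*E/8 = -E³/8)
B(A(1, -4))*(6*(-4) - 3) + ((-145 + 66) + c(3, -2)) = (-(6 - 4)³/8)*(6*(-4) - 3) + ((-145 + 66) + 3) = (-⅛*2³)*(-24 - 3) + (-79 + 3) = -⅛*8*(-27) - 76 = -1*(-27) - 76 = 27 - 76 = -49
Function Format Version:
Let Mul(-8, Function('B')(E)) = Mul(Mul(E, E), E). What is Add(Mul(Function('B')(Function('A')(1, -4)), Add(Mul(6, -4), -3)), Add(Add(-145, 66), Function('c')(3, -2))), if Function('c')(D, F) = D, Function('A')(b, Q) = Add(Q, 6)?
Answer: -49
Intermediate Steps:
Function('A')(b, Q) = Add(6, Q)
Function('B')(E) = Mul(Rational(-1, 8), Pow(E, 3)) (Function('B')(E) = Mul(Rational(-1, 8), Mul(Mul(E, E), E)) = Mul(Rational(-1, 8), Mul(Pow(E, 2), E)) = Mul(Rational(-1, 8), Pow(E, 3)))
Add(Mul(Function('B')(Function('A')(1, -4)), Add(Mul(6, -4), -3)), Add(Add(-145, 66), Function('c')(3, -2))) = Add(Mul(Mul(Rational(-1, 8), Pow(Add(6, -4), 3)), Add(Mul(6, -4), -3)), Add(Add(-145, 66), 3)) = Add(Mul(Mul(Rational(-1, 8), Pow(2, 3)), Add(-24, -3)), Add(-79, 3)) = Add(Mul(Mul(Rational(-1, 8), 8), -27), -76) = Add(Mul(-1, -27), -76) = Add(27, -76) = -49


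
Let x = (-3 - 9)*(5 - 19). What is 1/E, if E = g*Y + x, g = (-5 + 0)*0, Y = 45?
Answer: 1/168 ≈ 0.0059524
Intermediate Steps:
g = 0 (g = -5*0 = 0)
x = 168 (x = -12*(-14) = 168)
E = 168 (E = 0*45 + 168 = 0 + 168 = 168)
1/E = 1/168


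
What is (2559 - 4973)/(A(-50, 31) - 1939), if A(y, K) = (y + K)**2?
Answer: 1207/789 ≈ 1.5298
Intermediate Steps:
A(y, K) = (K + y)**2
(2559 - 4973)/(A(-50, 31) - 1939) = (2559 - 4973)/((31 - 50)**2 - 1939) = -2414/((-19)**2 - 1939) = -2414/(361 - 1939) = -2414/(-1578) = -2414*(-1/1578) = 1207/789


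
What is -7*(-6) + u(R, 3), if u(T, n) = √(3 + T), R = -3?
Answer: 42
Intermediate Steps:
-7*(-6) + u(R, 3) = -7*(-6) + √(3 - 3) = 42 + √0 = 42 + 0 = 42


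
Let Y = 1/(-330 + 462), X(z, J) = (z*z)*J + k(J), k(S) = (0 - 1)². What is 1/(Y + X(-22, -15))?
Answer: -132/958187 ≈ -0.00013776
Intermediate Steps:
k(S) = 1 (k(S) = (-1)² = 1)
X(z, J) = 1 + J*z² (X(z, J) = (z*z)*J + 1 = z²*J + 1 = J*z² + 1 = 1 + J*z²)
Y = 1/132 ≈ 0.0075758
1/(Y + X(-22, -15)) = 1/(1/132 + (1 - 15*(-22)²)) = 1/(1/132 + (1 - 15*484)) = 1/(1/132 + (1 - 7260)) = 1/(1/132 - 7259) = 1/(-958187/132) = -132/958187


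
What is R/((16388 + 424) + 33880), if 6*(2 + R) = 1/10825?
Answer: -129899/3292445400 ≈ -3.9454e-5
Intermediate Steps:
R = -129899/64950 (R = -2 + (⅙)/10825 = -2 + (⅙)*(1/10825) = -2 + 1/64950 = -129899/64950 ≈ -2.0000)
R/((16388 + 424) + 33880) = -129899/(64950*((16388 + 424) + 33880)) = -129899/(64950*(16812 + 33880)) = -129899/64950/50692 = -129899/64950*1/50692 = -129899/3292445400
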